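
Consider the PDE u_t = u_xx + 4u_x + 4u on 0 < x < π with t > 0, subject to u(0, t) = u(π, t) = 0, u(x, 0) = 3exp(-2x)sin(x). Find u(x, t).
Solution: Substitute u = exp(-2x)w, i.e. w = exp(2x)u.
By the product rule, u_x = exp(-2x)(w_x - 2w), u_xx = exp(-2x)(w_xx - 4w_x + 4w), u_t = exp(-2x)w_t.
Substituting into the PDE and dividing by exp(-2x): w_t = (w_xx - 4w_x + 4w) + 4(w_x - 2w) + 4w.
The lower-order terms cancel, leaving the standard heat equation w_t = w_xx.
Initial data for w: w(x,0) = exp(2x)u(x,0) = 3sin(x). The boundary conditions carry over: w(0,t) = w(π,t) = 0.
Solve for w:
  Using separation of variables w = X(x)T(t):
  Eigenfunctions: sin(nx), n = 1, 2, 3, ...
  General solution: w(x, t) = Σ c_n sin(nx) exp(-n² t)
  Matching w(x,0) = 3sin(x) term by term: c_1=3.
Hence w(x,t) = 3exp(-t)sin(x).
Transform back: u(x,t) = exp(-2x)w(x,t).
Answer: u(x, t) = 3exp(-t)exp(-2x)sin(x)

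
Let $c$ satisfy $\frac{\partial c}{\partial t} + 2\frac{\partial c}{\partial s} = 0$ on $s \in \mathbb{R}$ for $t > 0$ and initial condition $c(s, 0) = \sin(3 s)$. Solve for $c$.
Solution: By method of characteristics (waves move right with speed 2):
Along characteristics $s - 2t =$ const, $c$ is constant, so $c(s,t) = f(s - 2t)$ with $f = c( \cdot , 0)$.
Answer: $c(s, t) = \sin(3 s - 6 t)$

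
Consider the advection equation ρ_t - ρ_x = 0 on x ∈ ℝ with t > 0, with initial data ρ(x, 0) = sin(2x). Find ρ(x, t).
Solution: By characteristics (dx/dt = -1), ρ(x,t) = f(x + t) with f = ρ(·, 0).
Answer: ρ(x, t) = sin(2t + 2x)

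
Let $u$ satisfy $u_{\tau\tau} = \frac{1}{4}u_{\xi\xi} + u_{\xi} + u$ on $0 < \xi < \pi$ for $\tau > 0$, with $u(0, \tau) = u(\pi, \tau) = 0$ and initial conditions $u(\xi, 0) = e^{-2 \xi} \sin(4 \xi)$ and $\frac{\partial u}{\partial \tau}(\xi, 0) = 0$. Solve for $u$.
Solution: Substitute $u = e^{-2\xi}w$, i.e. $w = e^{2\xi}u$.
By the product rule, $u_{\xi} = e^{-2\xi}(w_{\xi} - 2w)$, $u_{\xi\xi} = e^{-2\xi}(w_{\xi\xi} - 4w_{\xi} + 4w)$, $u_{\tau\tau} = e^{-2\xi}w_{\tau\tau}$.
Substituting into the PDE and dividing by $e^{-2\xi}$: $w_{\tau\tau} = \frac{1}{4}(w_{\xi\xi} - 4w_{\xi} + 4w) + (w_{\xi} - 2w) + w$.
The lower-order terms cancel, leaving the standard wave equation $w_{\tau\tau} = \frac{1}{4}w_{\xi\xi}$.
Initial data for $w$: $w(\xi,0) = e^{2\xi}u(\xi,0) = \sin(4 \xi)$; $w_{\tau}(\xi,0) = e^{2\xi}u_{\tau}(\xi,0) = 0$. The boundary conditions carry over: $w(0,\tau) = w(\pi,\tau) = 0$.
Solve for $w$:
  Using separation of variables $w = X(\xi)T(\tau)$:
  Eigenfunctions: $\sin(n\xi)$, $n = 1, 2, 3, \ldots$
  General solution: $w(\xi, \tau) = \sum [A_n \cos(n \tau/2) + B_n \sin(n \tau/2)] \sin(n\xi)$
  From $w(\xi,0) = \sin(4 \xi)$: $A_4=1$. From $w_{\tau}(\xi,0) = 0$: all $B_n = 0$.
Hence $w(\xi,\tau) = \sin(4 \xi) \cos(2 \tau)$.
Transform back: $u(\xi,\tau) = e^{-2\xi}w(\xi,\tau)$.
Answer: $u(\xi, \tau) = e^{-2 \xi} \sin(4 \xi) \cos(2 \tau)$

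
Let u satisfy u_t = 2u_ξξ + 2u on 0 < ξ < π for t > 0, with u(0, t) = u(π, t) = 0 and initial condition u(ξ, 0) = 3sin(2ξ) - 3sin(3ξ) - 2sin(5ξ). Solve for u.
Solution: Substitute u = exp(2t)w.
Then u_t = exp(2t)(w_t + 2w), u_ξξ = exp(2t)w_ξξ; substituting and dividing by exp(2t), the lower-order terms cancel: w_t = 2w_ξξ (standard heat equation).
Data for w: w(ξ,0) = u(ξ,0) = 3sin(2ξ) - 3sin(3ξ) - 2sin(5ξ). The boundary conditions carry over: w(0,t) = w(π,t) = 0.
Separating variables: w = Σ c_n exp(-2n²t) sin(nξ). From w(ξ,0) = 3sin(2ξ) - 3sin(3ξ) - 2sin(5ξ): c_2=3, c_3=-3, c_5=-2.
So w(ξ,t) = 3exp(-8t)sin(2ξ) - 3exp(-18t)sin(3ξ) - 2exp(-50t)sin(5ξ), and u(ξ,t) = exp(2t)w(ξ,t).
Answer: u(ξ, t) = 3exp(-6t)sin(2ξ) - 3exp(-16t)sin(3ξ) - 2exp(-48t)sin(5ξ)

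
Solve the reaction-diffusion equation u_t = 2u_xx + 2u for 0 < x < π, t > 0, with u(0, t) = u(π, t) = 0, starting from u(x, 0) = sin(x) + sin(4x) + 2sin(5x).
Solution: Substitute u = exp(2t)w.
Then u_t = exp(2t)(w_t + 2w), u_xx = exp(2t)w_xx; substituting and dividing by exp(2t), the lower-order terms cancel: w_t = 2w_xx (standard heat equation).
Data for w: w(x,0) = u(x,0) = sin(x) + sin(4x) + 2sin(5x). The boundary conditions carry over: w(0,t) = w(π,t) = 0.
Separating variables: w = Σ c_n exp(-2n²t) sin(nx). From w(x,0) = sin(x) + sin(4x) + 2sin(5x): c_1=1, c_4=1, c_5=2.
So w(x,t) = exp(-2t)sin(x) + exp(-32t)sin(4x) + 2exp(-50t)sin(5x), and u(x,t) = exp(2t)w(x,t).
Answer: u(x, t) = sin(x) + exp(-30t)sin(4x) + 2exp(-48t)sin(5x)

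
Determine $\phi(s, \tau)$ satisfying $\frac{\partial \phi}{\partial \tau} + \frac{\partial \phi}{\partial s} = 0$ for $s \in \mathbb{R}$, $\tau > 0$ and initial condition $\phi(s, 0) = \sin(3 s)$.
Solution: By characteristics ($ds/d\tau = 1$), $\phi(s,\tau) = f(s - \tau)$ with $f = \phi( \cdot , 0)$.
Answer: $\phi(s, \tau) = - \sin(3 \tau - 3 s)$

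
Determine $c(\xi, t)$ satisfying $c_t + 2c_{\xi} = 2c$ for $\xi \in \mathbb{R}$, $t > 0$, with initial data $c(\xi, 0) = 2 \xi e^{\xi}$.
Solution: Substitute $c = e^{\xi}u$, i.e. $u = e^{-\xi}c$.
By the product rule, $c_{\xi} = e^{\xi}(u_{\xi} + u)$, $c_t = e^{\xi}u_t$.
Substituting into the PDE and dividing by $e^{\xi}$: $u_t + 2(u_{\xi} + u) = 2u$.
The lower-order terms cancel, leaving the standard advection equation $u_t + 2u_{\xi} = 0$.
Initial data for $u$: $u(\xi,0) = e^{-\xi}c(\xi,0) = 2 \xi$.
Solve for $u$:
  By method of characteristics (waves move right with speed 2):
  Along characteristics $\xi - 2t =$ const, $u$ is constant, so $u(\xi,t) = f(\xi - 2t)$ with $f = u( \cdot , 0)$.
Hence $u(\xi,t) = -4 t + 2 \xi$.
Transform back: $c(\xi,t) = e^{\xi}u(\xi,t)$.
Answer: $c(\xi, t) = 2 \xi e^{\xi} - 4 t e^{\xi}$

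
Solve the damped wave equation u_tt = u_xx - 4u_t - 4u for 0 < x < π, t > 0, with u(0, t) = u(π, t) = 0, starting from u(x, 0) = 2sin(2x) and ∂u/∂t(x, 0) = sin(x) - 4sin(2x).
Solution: Substitute u = exp(-2t)w, i.e. w = exp(2t)u.
By the product rule, u_t = exp(-2t)(w_t - 2w), u_tt = exp(-2t)(w_tt - 4w_t + 4w), u_xx = exp(-2t)w_xx.
Substituting into the PDE and dividing by exp(-2t): w_tt - 4w_t + 4w = w_xx - 4(w_t - 2w) - 4w.
The lower-order terms cancel, leaving the standard wave equation w_tt = w_xx.
Initial data for w: w(x,0) = u(x,0) = 2sin(2x); w_t(x,0) = u_t(x,0) + 2u(x,0) = sin(x). The boundary conditions carry over: w(0,t) = w(π,t) = 0.
Solve for w:
  Using separation of variables w = X(x)T(t):
  Eigenfunctions: sin(nx), n = 1, 2, 3, ...
  General solution: w(x, t) = Σ [A_n cos(n t) + B_n sin(n t)] sin(nx)
  From w(x,0) = 2sin(2x): A_2=2. From w_t(x,0) = sin(x), using w_t(x,0) = Σ ω_n B_n sin(nx) with ω_n = n: B_1 = 1/1 = 1.
Hence w(x,t) = sin(t)sin(x) + 2sin(2x)cos(2t).
Transform back: u(x,t) = exp(-2t)w(x,t).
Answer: u(x, t) = exp(-2t)sin(t)sin(x) + 2exp(-2t)sin(2x)cos(2t)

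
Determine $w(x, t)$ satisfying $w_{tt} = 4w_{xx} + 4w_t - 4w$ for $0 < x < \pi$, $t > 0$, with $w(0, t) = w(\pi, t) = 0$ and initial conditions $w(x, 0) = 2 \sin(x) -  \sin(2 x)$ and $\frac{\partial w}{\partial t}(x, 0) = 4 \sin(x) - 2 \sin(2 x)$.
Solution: Substitute $w = e^{2t}u$, i.e. $u = e^{-2t}w$.
By the product rule, $w_t = e^{2t}(u_t + 2u)$, $w_{tt} = e^{2t}(u_{tt} + 4u_t + 4u)$, $w_{xx} = e^{2t}u_{xx}$.
Substituting into the PDE and dividing by $e^{2t}$: $u_{tt} + 4u_t + 4u = 4u_{xx} + 4(u_t + 2u) - 4u$.
The lower-order terms cancel, leaving the standard wave equation $u_{tt} = 4u_{xx}$.
Initial data for $u$: $u(x,0) = w(x,0) = 2 \sin(x) - \sin(2 x)$; $u_t(x,0) = w_t(x,0) - 2w(x,0) = 0$. The boundary conditions carry over: $u(0,t) = u(\pi,t) = 0$.
Solve for $u$:
  Using separation of variables $u = X(x)T(t)$:
  Eigenfunctions: $\sin(nx)$, $n = 1, 2, 3, \ldots$
  General solution: $u(x, t) = \sum [A_n \cos(2n t) + B_n \sin(2n t)] \sin(nx)$
  From $u(x,0) = 2 \sin(x) - \sin(2 x)$: $A_1=2, A_2=-1$. From $u_t(x,0) = 0$: all $B_n = 0$.
Hence $u(x,t) = 2 \sin(x) \cos(2 t) - \sin(2 x) \cos(4 t)$.
Transform back: $w(x,t) = e^{2t}u(x,t)$.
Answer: $w(x, t) = 2 e^{2 t} \sin(x) \cos(2 t) -  e^{2 t} \sin(2 x) \cos(4 t)$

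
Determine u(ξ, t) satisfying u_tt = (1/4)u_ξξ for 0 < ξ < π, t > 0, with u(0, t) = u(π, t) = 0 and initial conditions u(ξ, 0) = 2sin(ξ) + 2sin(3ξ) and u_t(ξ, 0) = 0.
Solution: Using separation of variables u = X(ξ)T(t):
Eigenfunctions: sin(nξ), n = 1, 2, 3, ...
General solution: u(ξ, t) = Σ [A_n cos(n t/2) + B_n sin(n t/2)] sin(nξ)
From u(ξ,0) = 2sin(ξ) + 2sin(3ξ): A_1=2, A_3=2. From u_t(ξ,0) = 0: all B_n = 0.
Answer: u(ξ, t) = 2sin(ξ)cos(t/2) + 2sin(3ξ)cos(3t/2)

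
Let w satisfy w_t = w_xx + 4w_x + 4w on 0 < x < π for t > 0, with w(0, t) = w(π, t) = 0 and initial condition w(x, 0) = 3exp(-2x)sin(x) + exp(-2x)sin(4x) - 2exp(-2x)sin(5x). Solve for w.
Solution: Substitute w = exp(-2x)u, i.e. u = exp(2x)w.
By the product rule, w_x = exp(-2x)(u_x - 2u), w_xx = exp(-2x)(u_xx - 4u_x + 4u), w_t = exp(-2x)u_t.
Substituting into the PDE and dividing by exp(-2x): u_t = (u_xx - 4u_x + 4u) + 4(u_x - 2u) + 4u.
The lower-order terms cancel, leaving the standard heat equation u_t = u_xx.
Initial data for u: u(x,0) = exp(2x)w(x,0) = 3sin(x) + sin(4x) - 2sin(5x). The boundary conditions carry over: u(0,t) = u(π,t) = 0.
Solve for u:
  Using separation of variables u = X(x)T(t):
  Eigenfunctions: sin(nx), n = 1, 2, 3, ...
  General solution: u(x, t) = Σ c_n sin(nx) exp(-n² t)
  Matching u(x,0) = 3sin(x) + sin(4x) - 2sin(5x) term by term: c_1=3, c_4=1, c_5=-2.
Hence u(x,t) = 3exp(-t)sin(x) + exp(-16t)sin(4x) - 2exp(-25t)sin(5x).
Transform back: w(x,t) = exp(-2x)u(x,t).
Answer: w(x, t) = 3exp(-t)exp(-2x)sin(x) + exp(-16t)exp(-2x)sin(4x) - 2exp(-25t)exp(-2x)sin(5x)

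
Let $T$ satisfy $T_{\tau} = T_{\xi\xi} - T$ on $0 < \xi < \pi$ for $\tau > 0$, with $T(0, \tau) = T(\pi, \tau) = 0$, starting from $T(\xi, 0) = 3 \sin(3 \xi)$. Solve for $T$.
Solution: Substitute $T = e^{-\tau}u$, i.e. $u = e^{\tau}T$.
By the product rule, $T_{\tau} = e^{-\tau}(u_{\tau} - u)$, $T_{\xi\xi} = e^{-\tau}u_{\xi\xi}$.
Substituting into the PDE and dividing by $e^{-\tau}$: $u_{\tau} - u = u_{\xi\xi} - u$.
The lower-order terms cancel, leaving the standard heat equation $u_{\tau} = u_{\xi\xi}$.
Initial data for $u$: $u(\xi,0) = T(\xi,0) = 3 \sin(3 \xi)$. The boundary conditions carry over: $u(0,\tau) = u(\pi,\tau) = 0$.
Solve for $u$:
  Using separation of variables $u = X(\xi)G(\tau)$:
  Eigenfunctions: $\sin(n\xi)$, $n = 1, 2, 3, \ldots$
  General solution: $u(\xi, \tau) = \sum c_n \sin(n\xi) e^{-n^2 \tau}$
  Matching $u(\xi,0) = 3 \sin(3 \xi)$ term by term: $c_3=3$.
Hence $u(\xi,\tau) = 3 e^{-9 \tau} \sin(3 \xi)$.
Transform back: $T(\xi,\tau) = e^{-\tau}u(\xi,\tau)$.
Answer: $T(\xi, \tau) = 3 e^{-10 \tau} \sin(3 \xi)$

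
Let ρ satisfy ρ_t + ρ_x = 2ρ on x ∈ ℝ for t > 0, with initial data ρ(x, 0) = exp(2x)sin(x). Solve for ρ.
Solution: Substitute ρ = exp(2x)u, i.e. u = exp(-2x)ρ.
By the product rule, ρ_x = exp(2x)(u_x + 2u), ρ_t = exp(2x)u_t.
Substituting into the PDE and dividing by exp(2x): u_t + (u_x + 2u) = 2u.
The lower-order terms cancel, leaving the standard advection equation u_t + u_x = 0.
Initial data for u: u(x,0) = exp(-2x)ρ(x,0) = sin(x).
Solve for u:
  By method of characteristics (waves move right with speed 1):
  Along characteristics x - t = const, u is constant, so u(x,t) = f(x - t) with f = u(·, 0).
Hence u(x,t) = -sin(t - x).
Transform back: ρ(x,t) = exp(2x)u(x,t).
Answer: ρ(x, t) = -exp(2x)sin(t - x)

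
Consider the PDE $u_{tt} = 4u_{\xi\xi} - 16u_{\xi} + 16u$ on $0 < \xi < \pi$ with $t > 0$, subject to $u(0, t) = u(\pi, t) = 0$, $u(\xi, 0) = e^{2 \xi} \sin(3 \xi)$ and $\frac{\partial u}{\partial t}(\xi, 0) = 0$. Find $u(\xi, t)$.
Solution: Substitute $u = e^{2\xi}w$, i.e. $w = e^{-2\xi}u$.
By the product rule, $u_{\xi} = e^{2\xi}(w_{\xi} + 2w)$, $u_{\xi\xi} = e^{2\xi}(w_{\xi\xi} + 4w_{\xi} + 4w)$, $u_{tt} = e^{2\xi}w_{tt}$.
Substituting into the PDE and dividing by $e^{2\xi}$: $w_{tt} = 4(w_{\xi\xi} + 4w_{\xi} + 4w) - 16(w_{\xi} + 2w) + 16w$.
The lower-order terms cancel, leaving the standard wave equation $w_{tt} = 4w_{\xi\xi}$.
Initial data for $w$: $w(\xi,0) = e^{-2\xi}u(\xi,0) = \sin(3 \xi)$; $w_t(\xi,0) = e^{-2\xi}u_t(\xi,0) = 0$. The boundary conditions carry over: $w(0,t) = w(\pi,t) = 0$.
Solve for $w$:
  Using separation of variables $w = X(\xi)T(t)$:
  Eigenfunctions: $\sin(n\xi)$, $n = 1, 2, 3, \ldots$
  General solution: $w(\xi, t) = \sum [A_n \cos(2n t) + B_n \sin(2n t)] \sin(n\xi)$
  From $w(\xi,0) = \sin(3 \xi)$: $A_3=1$. From $w_t(\xi,0) = 0$: all $B_n = 0$.
Hence $w(\xi,t) = \sin(3 \xi) \cos(6 t)$.
Transform back: $u(\xi,t) = e^{2\xi}w(\xi,t)$.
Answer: $u(\xi, t) = e^{2 \xi} \sin(3 \xi) \cos(6 t)$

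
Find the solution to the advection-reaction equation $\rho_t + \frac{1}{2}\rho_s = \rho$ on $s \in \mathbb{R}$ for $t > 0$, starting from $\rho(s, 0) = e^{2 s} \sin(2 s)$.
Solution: Substitute $\rho = e^{2s}u$.
Then $\rho_s = e^{2s}(u_s + 2u)$, $\rho_t = e^{2s}u_t$; substituting and dividing by $e^{2s}$, the lower-order terms cancel: $u_t + \frac{1}{2}u_s = 0$ (standard advection equation).
Data for $u$: $u(s,0) = e^{-2s}\rho(s,0) = \sin(2 s)$.
By characteristics ($ds/dt = 1/2$), $u(s,t) = f(s - \frac{1}{2}t)$ with $f = u( \cdot , 0)$.
So $u(s,t) = \sin(2 s - t)$, and $\rho(s,t) = e^{2s}u(s,t)$.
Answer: $\rho(s, t) = e^{2 s} \sin(2 s - t)$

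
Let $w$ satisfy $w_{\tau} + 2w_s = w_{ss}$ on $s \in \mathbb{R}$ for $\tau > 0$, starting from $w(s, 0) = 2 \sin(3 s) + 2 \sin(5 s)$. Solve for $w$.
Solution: Moving frame: $\eta = s - 2\tau$, $\sigma = \tau$, $w = u(\eta,\sigma)$, so $w_{\tau} = u_{\sigma} - 2u_{\eta}$ and $w_{ss} = u_{\eta\eta}$.
Hence $w_{\tau} + 2w_s = u_{\sigma}$ and the PDE becomes the heat equation $u_{\sigma} = u_{\eta\eta}$ on $\eta \in \mathbb{R}$.
Initial data: $u(\eta,0) = w(\eta,0) = 2 \sin(3 \eta) + 2 \sin(5 \eta)$. Each mode $\sin(n\eta)$ decays as $e^{-n^2\sigma}$ on $\mathbb{R}$, so $u(\eta,\sigma) = \sum c_n e^{-n^2\sigma} \sin(n\eta)$ with $c_3=2, c_5=2$: $u(\eta,\sigma) = 2 e^{-9 \sigma} \sin(3 \eta) + 2 e^{-25 \sigma} \sin(5 \eta)$.
Substituting back: $w(s,\tau) = u(s - 2\tau, \tau)$.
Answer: $w(s, \tau) = -2 e^{-9 \tau} \sin(6 \tau - 3 s) - 2 e^{-25 \tau} \sin(10 \tau - 5 s)$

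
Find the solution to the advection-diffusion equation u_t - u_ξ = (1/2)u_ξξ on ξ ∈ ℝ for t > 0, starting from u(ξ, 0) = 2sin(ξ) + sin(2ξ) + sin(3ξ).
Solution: Moving frame: η = ξ + t, σ = t, u = w(η,σ), so u_t = w_σ + w_η and u_ξξ = w_ηη.
Hence u_t - u_ξ = w_σ and the PDE becomes the heat equation w_σ = (1/2)w_ηη on η ∈ ℝ.
Initial data: w(η,0) = u(η,0) = 2sin(η) + sin(2η) + sin(3η). Each mode sin(nη) decays as exp(-n²σ/2) on ℝ, so w(η,σ) = Σ c_n exp(-n²σ/2) sin(nη) with c_1=2, c_2=1, c_3=1: w(η,σ) = exp(-2σ)sin(2η) + 2exp(-σ/2)sin(η) + exp(-9σ/2)sin(3η).
Substituting back: u(ξ,t) = w(ξ + t, t).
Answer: u(ξ, t) = exp(-2t)sin(2t + 2ξ) + 2exp(-t/2)sin(t + ξ) + exp(-9t/2)sin(3t + 3ξ)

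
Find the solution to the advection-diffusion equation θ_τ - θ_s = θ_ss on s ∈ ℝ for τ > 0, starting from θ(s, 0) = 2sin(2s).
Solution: Change to a moving frame: let η = s + τ, σ = τ and write θ(s,τ) = u(η,σ).
By the chain rule θ_τ = u_σ + u_η, θ_s = u_η, θ_ss = u_ηη.
Then θ_τ - θ_s = u_σ: the advection term cancels and the PDE becomes the heat equation u_σ = u_ηη on η ∈ ℝ.
Initial data: u(η,0) = θ(η,0) = 2sin(2η).
On η ∈ ℝ each mode satisfies (sin(nη))″ = -n² sin(nη), so exp(-n²σ) sin(nη) solves the heat equation; by superposition u(η,σ) = Σ c_n exp(-n²σ) sin(nη).
Reading off the coefficients: c_2=2, so u(η,σ) = 2exp(-4σ)sin(2η).
Substituting back η = s + τ, σ = τ: θ(s,τ) = u(s + τ, τ).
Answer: θ(s, τ) = 2exp(-4τ)sin(2s + 2τ)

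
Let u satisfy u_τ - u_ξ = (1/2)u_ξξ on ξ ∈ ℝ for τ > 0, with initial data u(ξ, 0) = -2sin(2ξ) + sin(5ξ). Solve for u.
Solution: Moving frame: η = ξ + τ, σ = τ, u = w(η,σ), so u_τ = w_σ + w_η and u_ξξ = w_ηη.
Hence u_τ - u_ξ = w_σ and the PDE becomes the heat equation w_σ = (1/2)w_ηη on η ∈ ℝ.
Initial data: w(η,0) = u(η,0) = -2sin(2η) + sin(5η). Each mode sin(nη) decays as exp(-n²σ/2) on ℝ, so w(η,σ) = Σ c_n exp(-n²σ/2) sin(nη) with c_2=-2, c_5=1: w(η,σ) = -2exp(-2σ)sin(2η) + exp(-25σ/2)sin(5η).
Substituting back: u(ξ,τ) = w(ξ + τ, τ).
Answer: u(ξ, τ) = -2exp(-2τ)sin(2ξ + 2τ) + exp(-25τ/2)sin(5ξ + 5τ)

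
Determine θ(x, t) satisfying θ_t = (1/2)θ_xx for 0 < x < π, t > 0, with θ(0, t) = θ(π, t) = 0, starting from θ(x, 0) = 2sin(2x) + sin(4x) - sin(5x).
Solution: Separating variables: θ = Σ c_n exp(-n²t/2) sin(nx). From θ(x,0) = 2sin(2x) + sin(4x) - sin(5x): c_2=2, c_4=1, c_5=-1.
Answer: θ(x, t) = 2exp(-2t)sin(2x) + exp(-8t)sin(4x) - exp(-25t/2)sin(5x)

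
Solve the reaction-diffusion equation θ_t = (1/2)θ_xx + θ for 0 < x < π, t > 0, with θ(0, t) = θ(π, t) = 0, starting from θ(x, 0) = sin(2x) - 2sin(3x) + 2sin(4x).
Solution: Substitute θ = exp(t)u.
Then θ_t = exp(t)(u_t + u), θ_xx = exp(t)u_xx; substituting and dividing by exp(t), the lower-order terms cancel: u_t = (1/2)u_xx (standard heat equation).
Data for u: u(x,0) = θ(x,0) = sin(2x) - 2sin(3x) + 2sin(4x). The boundary conditions carry over: u(0,t) = u(π,t) = 0.
Separating variables: u = Σ c_n exp(-n²t/2) sin(nx). From u(x,0) = sin(2x) - 2sin(3x) + 2sin(4x): c_2=1, c_3=-2, c_4=2.
So u(x,t) = exp(-2t)sin(2x) + 2exp(-8t)sin(4x) - 2exp(-9t/2)sin(3x), and θ(x,t) = exp(t)u(x,t).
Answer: θ(x, t) = exp(-t)sin(2x) + 2exp(-7t)sin(4x) - 2exp(-7t/2)sin(3x)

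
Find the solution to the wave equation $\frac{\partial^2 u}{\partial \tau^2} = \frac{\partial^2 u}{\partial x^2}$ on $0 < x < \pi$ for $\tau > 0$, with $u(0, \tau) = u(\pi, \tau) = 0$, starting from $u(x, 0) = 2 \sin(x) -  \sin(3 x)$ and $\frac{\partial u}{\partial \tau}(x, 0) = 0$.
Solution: Using separation of variables $u = X(x)T(\tau)$:
Eigenfunctions: $\sin(nx)$, $n = 1, 2, 3, \ldots$
General solution: $u(x, \tau) = \sum [A_n \cos(n \tau) + B_n \sin(n \tau)] \sin(nx)$
From $u(x,0) = 2 \sin(x) - \sin(3 x)$: $A_1=2, A_3=-1$. From $u_{\tau}(x,0) = 0$: all $B_n = 0$.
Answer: $u(x, \tau) = 2 \sin(x) \cos(\tau) -  \sin(3 x) \cos(3 \tau)$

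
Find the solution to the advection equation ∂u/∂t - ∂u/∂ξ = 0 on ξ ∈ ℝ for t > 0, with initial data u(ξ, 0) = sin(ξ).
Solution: By characteristics (dξ/dt = -1), u(ξ,t) = f(ξ + t) with f = u(·, 0).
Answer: u(ξ, t) = sin(t + ξ)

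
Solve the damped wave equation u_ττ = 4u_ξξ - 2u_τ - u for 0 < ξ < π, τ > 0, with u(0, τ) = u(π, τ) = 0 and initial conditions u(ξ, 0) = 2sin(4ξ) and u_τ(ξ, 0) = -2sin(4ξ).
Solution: Substitute u = exp(-τ)w.
Then u_τ = exp(-τ)(w_τ - w), u_ττ = exp(-τ)(w_ττ - 2w_τ + w), u_ξξ = exp(-τ)w_ξξ; substituting and dividing by exp(-τ), the lower-order terms cancel: w_ττ = 4w_ξξ (standard wave equation).
Data for w: w(ξ,0) = u(ξ,0) = 2sin(4ξ); w_τ(ξ,0) = u_τ(ξ,0) + u(ξ,0) = 0. The boundary conditions carry over: w(0,τ) = w(π,τ) = 0.
Separating variables: w = Σ [A_n cos(ω_n τ) + B_n sin(ω_n τ)] sin(nξ), ω_n = 2n. From ICs: A_4=2.
So w(ξ,τ) = 2sin(4ξ)cos(8τ), and u(ξ,τ) = exp(-τ)w(ξ,τ).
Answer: u(ξ, τ) = 2exp(-τ)sin(4ξ)cos(8τ)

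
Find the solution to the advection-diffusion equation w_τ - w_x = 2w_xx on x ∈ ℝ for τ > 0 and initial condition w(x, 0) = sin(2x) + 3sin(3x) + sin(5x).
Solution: Change to a moving frame: let η = x + τ, σ = τ and write w(x,τ) = u(η,σ).
By the chain rule w_τ = u_σ + u_η, w_x = u_η, w_xx = u_ηη.
Then w_τ - w_x = u_σ: the advection term cancels and the PDE becomes the heat equation u_σ = 2u_ηη on η ∈ ℝ.
Initial data: u(η,0) = w(η,0) = sin(2η) + 3sin(3η) + sin(5η).
On η ∈ ℝ each mode satisfies (sin(nη))″ = -n² sin(nη), so exp(-2n²σ) sin(nη) solves the heat equation; by superposition u(η,σ) = Σ c_n exp(-2n²σ) sin(nη).
Reading off the coefficients: c_2=1, c_3=3, c_5=1, so u(η,σ) = exp(-8σ)sin(2η) + 3exp(-18σ)sin(3η) + exp(-50σ)sin(5η).
Substituting back η = x + τ, σ = τ: w(x,τ) = u(x + τ, τ).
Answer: w(x, τ) = exp(-8τ)sin(2x + 2τ) + 3exp(-18τ)sin(3x + 3τ) + exp(-50τ)sin(5x + 5τ)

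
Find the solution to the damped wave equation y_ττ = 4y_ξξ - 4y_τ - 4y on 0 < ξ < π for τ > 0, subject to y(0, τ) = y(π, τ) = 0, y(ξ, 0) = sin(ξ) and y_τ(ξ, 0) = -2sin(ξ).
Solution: Substitute y = exp(-2τ)u.
Then y_τ = exp(-2τ)(u_τ - 2u), y_ττ = exp(-2τ)(u_ττ - 4u_τ + 4u), y_ξξ = exp(-2τ)u_ξξ; substituting and dividing by exp(-2τ), the lower-order terms cancel: u_ττ = 4u_ξξ (standard wave equation).
Data for u: u(ξ,0) = y(ξ,0) = sin(ξ); u_τ(ξ,0) = y_τ(ξ,0) + 2y(ξ,0) = 0. The boundary conditions carry over: u(0,τ) = u(π,τ) = 0.
Separating variables: u = Σ [A_n cos(ω_n τ) + B_n sin(ω_n τ)] sin(nξ), ω_n = 2n. From ICs: A_1=1.
So u(ξ,τ) = sin(ξ)cos(2τ), and y(ξ,τ) = exp(-2τ)u(ξ,τ).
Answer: y(ξ, τ) = exp(-2τ)sin(ξ)cos(2τ)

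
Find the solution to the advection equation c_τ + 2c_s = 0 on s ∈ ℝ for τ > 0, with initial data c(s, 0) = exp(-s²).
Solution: By method of characteristics (waves move right with speed 2):
Along characteristics s - 2τ = const, c is constant, so c(s,τ) = f(s - 2τ) with f = c(·, 0).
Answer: c(s, τ) = exp(-(s - 2τ)²)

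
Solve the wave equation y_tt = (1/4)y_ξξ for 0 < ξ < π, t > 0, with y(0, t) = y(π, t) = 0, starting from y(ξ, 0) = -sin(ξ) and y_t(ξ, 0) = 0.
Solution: Separating variables: y = Σ [A_n cos(ω_n t) + B_n sin(ω_n t)] sin(nξ), ω_n = n/2. From ICs: A_1=-1.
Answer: y(ξ, t) = -sin(ξ)cos(t/2)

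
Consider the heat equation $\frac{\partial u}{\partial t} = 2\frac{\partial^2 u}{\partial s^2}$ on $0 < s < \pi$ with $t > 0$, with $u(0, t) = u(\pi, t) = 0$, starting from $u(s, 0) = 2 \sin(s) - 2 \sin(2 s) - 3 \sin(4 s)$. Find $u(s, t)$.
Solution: Separating variables: $u = \sum c_n e^{-2n^2t} \sin(ns)$. From $u(s,0) = 2 \sin(s) - 2 \sin(2 s) - 3 \sin(4 s)$: $c_1=2, c_2=-2, c_4=-3$.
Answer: $u(s, t) = 2 e^{-2 t} \sin(s) - 2 e^{-8 t} \sin(2 s) - 3 e^{-32 t} \sin(4 s)$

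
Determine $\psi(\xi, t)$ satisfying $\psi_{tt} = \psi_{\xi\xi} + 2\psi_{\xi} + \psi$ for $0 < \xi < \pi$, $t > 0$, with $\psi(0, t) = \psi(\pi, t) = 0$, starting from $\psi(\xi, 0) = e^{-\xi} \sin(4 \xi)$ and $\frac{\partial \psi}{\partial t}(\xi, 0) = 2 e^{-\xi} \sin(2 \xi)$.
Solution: Substitute $\psi = e^{-\xi}u$.
Then $\psi_{\xi} = e^{-\xi}(u_{\xi} - u)$, $\psi_{\xi\xi} = e^{-\xi}(u_{\xi\xi} - 2u_{\xi} + u)$, $\psi_{tt} = e^{-\xi}u_{tt}$; substituting and dividing by $e^{-\xi}$, the lower-order terms cancel: $u_{tt} = u_{\xi\xi}$ (standard wave equation).
Data for $u$: $u(\xi,0) = e^{\xi}\psi(\xi,0) = \sin(4 \xi)$; $u_t(\xi,0) = e^{\xi}\psi_t(\xi,0) = 2 \sin(2 \xi)$. The boundary conditions carry over: $u(0,t) = u(\pi,t) = 0$.
Separating variables: $u = \sum [A_n \cos(\omega_n t) + B_n \sin(\omega_n t)] \sin(n\xi)$, $\omega_n = n$. From ICs ($B_n$ = velocity coefficient / $\omega_n$): $A_4=1, B_2=1$.
So $u(\xi,t) = \sin(2 t) \sin(2 \xi) + \sin(4 \xi) \cos(4 t)$, and $\psi(\xi,t) = e^{-\xi}u(\xi,t)$.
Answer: $\psi(\xi, t) = e^{-\xi} \sin(2 \xi) \sin(2 t) + e^{-\xi} \sin(4 \xi) \cos(4 t)$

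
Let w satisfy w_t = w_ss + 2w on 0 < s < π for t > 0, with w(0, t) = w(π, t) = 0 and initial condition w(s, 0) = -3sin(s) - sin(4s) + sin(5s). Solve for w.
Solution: Substitute w = exp(2t)u, i.e. u = exp(-2t)w.
By the product rule, w_t = exp(2t)(u_t + 2u), w_ss = exp(2t)u_ss.
Substituting into the PDE and dividing by exp(2t): u_t + 2u = u_ss + 2u.
The lower-order terms cancel, leaving the standard heat equation u_t = u_ss.
Initial data for u: u(s,0) = w(s,0) = -3sin(s) - sin(4s) + sin(5s). The boundary conditions carry over: u(0,t) = u(π,t) = 0.
Solve for u:
  Using separation of variables u = X(s)T(t):
  Eigenfunctions: sin(ns), n = 1, 2, 3, ...
  General solution: u(s, t) = Σ c_n sin(ns) exp(-n² t)
  Matching u(s,0) = -3sin(s) - sin(4s) + sin(5s) term by term: c_1=-3, c_4=-1, c_5=1.
Hence u(s,t) = -3exp(-t)sin(s) - exp(-16t)sin(4s) + exp(-25t)sin(5s).
Transform back: w(s,t) = exp(2t)u(s,t).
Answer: w(s, t) = -3exp(t)sin(s) - exp(-14t)sin(4s) + exp(-23t)sin(5s)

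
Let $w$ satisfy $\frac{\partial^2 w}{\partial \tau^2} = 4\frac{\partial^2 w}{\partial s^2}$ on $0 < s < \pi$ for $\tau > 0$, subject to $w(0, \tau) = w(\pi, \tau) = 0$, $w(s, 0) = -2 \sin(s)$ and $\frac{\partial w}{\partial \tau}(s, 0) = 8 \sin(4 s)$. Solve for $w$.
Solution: Using separation of variables $w = X(s)T(\tau)$:
Eigenfunctions: $\sin(ns)$, $n = 1, 2, 3, \ldots$
General solution: $w(s, \tau) = \sum [A_n \cos(2n \tau) + B_n \sin(2n \tau)] \sin(ns)$
From $w(s,0) = -2 \sin(s)$: $A_1=-2$. From $w_{\tau}(s,0) = 8 \sin(4 s)$, using $w_{\tau}(s,0) = \sum \omega_n B_n \sin(ns)$ with $\omega_n = 2n$: $B_4 = 8/8 = 1$.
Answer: $w(s, \tau) = \sin(8 \tau) \sin(4 s) - 2 \sin(s) \cos(2 \tau)$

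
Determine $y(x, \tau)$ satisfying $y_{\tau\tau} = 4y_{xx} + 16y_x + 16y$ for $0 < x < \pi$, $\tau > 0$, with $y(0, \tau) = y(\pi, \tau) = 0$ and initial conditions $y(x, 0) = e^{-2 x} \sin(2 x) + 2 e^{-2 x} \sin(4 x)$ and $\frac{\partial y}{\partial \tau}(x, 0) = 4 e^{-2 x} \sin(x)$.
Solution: Substitute $y = e^{-2x}u$.
Then $y_x = e^{-2x}(u_x - 2u)$, $y_{xx} = e^{-2x}(u_{xx} - 4u_x + 4u)$, $y_{\tau\tau} = e^{-2x}u_{\tau\tau}$; substituting and dividing by $e^{-2x}$, the lower-order terms cancel: $u_{\tau\tau} = 4u_{xx}$ (standard wave equation).
Data for $u$: $u(x,0) = e^{2x}y(x,0) = \sin(2 x) + 2 \sin(4 x)$; $u_{\tau}(x,0) = e^{2x}y_{\tau}(x,0) = 4 \sin(x)$. The boundary conditions carry over: $u(0,\tau) = u(\pi,\tau) = 0$.
Separating variables: $u = \sum [A_n \cos(\omega_n \tau) + B_n \sin(\omega_n \tau)] \sin(nx)$, $\omega_n = 2n$. From ICs ($B_n$ = velocity coefficient / $\omega_n$): $A_2=1, A_4=2, B_1=2$.
So $u(x,\tau) = 2 \sin(x) \sin(2 \tau) + \sin(2 x) \cos(4 \tau) + 2 \sin(4 x) \cos(8 \tau)$, and $y(x,\tau) = e^{-2x}u(x,\tau)$.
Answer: $y(x, \tau) = 2 e^{-2 x} \sin(2 \tau) \sin(x) + e^{-2 x} \sin(2 x) \cos(4 \tau) + 2 e^{-2 x} \sin(4 x) \cos(8 \tau)$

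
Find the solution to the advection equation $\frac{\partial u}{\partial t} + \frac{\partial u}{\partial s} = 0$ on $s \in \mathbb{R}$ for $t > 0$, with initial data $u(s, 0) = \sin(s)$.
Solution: By method of characteristics (waves move right with speed 1):
Along characteristics $s - t =$ const, $u$ is constant, so $u(s,t) = f(s - t)$ with $f = u( \cdot , 0)$.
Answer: $u(s, t) = \sin(s - t)$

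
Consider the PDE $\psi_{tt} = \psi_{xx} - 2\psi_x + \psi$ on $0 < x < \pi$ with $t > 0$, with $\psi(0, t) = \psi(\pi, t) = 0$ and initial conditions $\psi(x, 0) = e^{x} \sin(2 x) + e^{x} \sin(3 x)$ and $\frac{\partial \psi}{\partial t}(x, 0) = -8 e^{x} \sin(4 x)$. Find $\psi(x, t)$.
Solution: Substitute $\psi = e^{x}u$, i.e. $u = e^{-x}\psi$.
By the product rule, $\psi_x = e^{x}(u_x + u)$, $\psi_{xx} = e^{x}(u_{xx} + 2u_x + u)$, $\psi_{tt} = e^{x}u_{tt}$.
Substituting into the PDE and dividing by $e^{x}$: $u_{tt} = (u_{xx} + 2u_x + u) - 2(u_x + u) + u$.
The lower-order terms cancel, leaving the standard wave equation $u_{tt} = u_{xx}$.
Initial data for $u$: $u(x,0) = e^{-x}\psi(x,0) = \sin(2 x) + \sin(3 x)$; $u_t(x,0) = e^{-x}\psi_t(x,0) = -8 \sin(4 x)$. The boundary conditions carry over: $u(0,t) = u(\pi,t) = 0$.
Solve for $u$:
  Using separation of variables $u = X(x)T(t)$:
  Eigenfunctions: $\sin(nx)$, $n = 1, 2, 3, \ldots$
  General solution: $u(x, t) = \sum [A_n \cos(n t) + B_n \sin(n t)] \sin(nx)$
  From $u(x,0) = \sin(2 x) + \sin(3 x)$: $A_2=1, A_3=1$. From $u_t(x,0) = -8 \sin(4 x)$, using $u_t(x,0) = \sum \omega_n B_n \sin(nx)$ with $\omega_n = n$: $B_4 = (-8)/4 = -2$.
Hence $u(x,t) = -2 \sin(4 t) \sin(4 x) + \sin(2 x) \cos(2 t) + \sin(3 x) \cos(3 t)$.
Transform back: $\psi(x,t) = e^{x}u(x,t)$.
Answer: $\psi(x, t) = -2 e^{x} \sin(4 t) \sin(4 x) + e^{x} \sin(2 x) \cos(2 t) + e^{x} \sin(3 x) \cos(3 t)$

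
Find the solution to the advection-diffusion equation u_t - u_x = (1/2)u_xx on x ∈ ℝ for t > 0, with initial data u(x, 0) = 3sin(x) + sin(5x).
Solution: Change to a moving frame: let η = x + t, σ = t and write u(x,t) = w(η,σ).
By the chain rule u_t = w_σ + w_η, u_x = w_η, u_xx = w_ηη.
Then u_t - u_x = w_σ: the advection term cancels and the PDE becomes the heat equation w_σ = (1/2)w_ηη on η ∈ ℝ.
Initial data: w(η,0) = u(η,0) = 3sin(η) + sin(5η).
On η ∈ ℝ each mode satisfies (sin(nη))″ = -n² sin(nη), so exp(-n²σ/2) sin(nη) solves the heat equation; by superposition w(η,σ) = Σ c_n exp(-n²σ/2) sin(nη).
Reading off the coefficients: c_1=3, c_5=1, so w(η,σ) = 3exp(-σ/2)sin(η) + exp(-25σ/2)sin(5η).
Substituting back η = x + t, σ = t: u(x,t) = w(x + t, t).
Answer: u(x, t) = 3exp(-t/2)sin(t + x) + exp(-25t/2)sin(5t + 5x)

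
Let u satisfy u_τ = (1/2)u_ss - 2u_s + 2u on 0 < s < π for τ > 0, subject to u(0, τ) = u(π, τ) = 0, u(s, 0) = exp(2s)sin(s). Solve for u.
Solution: Substitute u = exp(2s)w.
Then u_s = exp(2s)(w_s + 2w), u_ss = exp(2s)(w_ss + 4w_s + 4w), u_τ = exp(2s)w_τ; substituting and dividing by exp(2s), the lower-order terms cancel: w_τ = (1/2)w_ss (standard heat equation).
Data for w: w(s,0) = exp(-2s)u(s,0) = sin(s). The boundary conditions carry over: w(0,τ) = w(π,τ) = 0.
Separating variables: w = Σ c_n exp(-n²τ/2) sin(ns). From w(s,0) = sin(s): c_1=1.
So w(s,τ) = exp(-τ/2)sin(s), and u(s,τ) = exp(2s)w(s,τ).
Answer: u(s, τ) = exp(2s)exp(-τ/2)sin(s)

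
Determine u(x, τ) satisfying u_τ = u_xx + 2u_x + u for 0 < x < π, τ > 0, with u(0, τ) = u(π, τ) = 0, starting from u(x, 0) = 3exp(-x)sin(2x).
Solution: Substitute u = exp(-x)w.
Then u_x = exp(-x)(w_x - w), u_xx = exp(-x)(w_xx - 2w_x + w), u_τ = exp(-x)w_τ; substituting and dividing by exp(-x), the lower-order terms cancel: w_τ = w_xx (standard heat equation).
Data for w: w(x,0) = exp(x)u(x,0) = 3sin(2x). The boundary conditions carry over: w(0,τ) = w(π,τ) = 0.
Separating variables: w = Σ c_n exp(-n²τ) sin(nx). From w(x,0) = 3sin(2x): c_2=3.
So w(x,τ) = 3exp(-4τ)sin(2x), and u(x,τ) = exp(-x)w(x,τ).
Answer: u(x, τ) = 3exp(-x)exp(-4τ)sin(2x)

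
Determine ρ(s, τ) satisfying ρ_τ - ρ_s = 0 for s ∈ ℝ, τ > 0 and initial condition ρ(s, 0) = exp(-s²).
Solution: By method of characteristics (waves move left with speed 1):
Along characteristics s + τ = const, ρ is constant, so ρ(s,τ) = f(s + τ) with f = ρ(·, 0).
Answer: ρ(s, τ) = exp(-(s + τ)²)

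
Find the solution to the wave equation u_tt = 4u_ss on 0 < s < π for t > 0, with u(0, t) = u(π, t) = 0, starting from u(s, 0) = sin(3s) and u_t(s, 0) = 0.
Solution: Separating variables: u = Σ [A_n cos(ω_n t) + B_n sin(ω_n t)] sin(ns), ω_n = 2n. From ICs: A_3=1.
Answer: u(s, t) = sin(3s)cos(6t)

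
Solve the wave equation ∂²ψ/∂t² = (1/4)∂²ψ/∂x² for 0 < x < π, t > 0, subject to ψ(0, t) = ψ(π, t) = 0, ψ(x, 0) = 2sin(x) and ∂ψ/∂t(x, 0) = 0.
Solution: Using separation of variables ψ = X(x)T(t):
Eigenfunctions: sin(nx), n = 1, 2, 3, ...
General solution: ψ(x, t) = Σ [A_n cos(n t/2) + B_n sin(n t/2)] sin(nx)
From ψ(x,0) = 2sin(x): A_1=2. From ψ_t(x,0) = 0: all B_n = 0.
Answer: ψ(x, t) = 2sin(x)cos(t/2)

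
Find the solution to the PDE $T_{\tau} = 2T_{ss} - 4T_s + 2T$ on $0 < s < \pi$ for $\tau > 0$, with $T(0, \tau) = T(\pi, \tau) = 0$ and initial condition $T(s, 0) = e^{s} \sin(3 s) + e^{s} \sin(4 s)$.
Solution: Substitute $T = e^{s}u$.
Then $T_s = e^{s}(u_s + u)$, $T_{ss} = e^{s}(u_{ss} + 2u_s + u)$, $T_{\tau} = e^{s}u_{\tau}$; substituting and dividing by $e^{s}$, the lower-order terms cancel: $u_{\tau} = 2u_{ss}$ (standard heat equation).
Data for $u$: $u(s,0) = e^{-s}T(s,0) = \sin(3 s) + \sin(4 s)$. The boundary conditions carry over: $u(0,\tau) = u(\pi,\tau) = 0$.
Separating variables: $u = \sum c_n e^{-2n^2\tau} \sin(ns)$. From $u(s,0) = \sin(3 s) + \sin(4 s)$: $c_3=1, c_4=1$.
So $u(s,\tau) = e^{-18 \tau} \sin(3 s) + e^{-32 \tau} \sin(4 s)$, and $T(s,\tau) = e^{s}u(s,\tau)$.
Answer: $T(s, \tau) = e^{-18 \tau} e^{s} \sin(3 s) + e^{-32 \tau} e^{s} \sin(4 s)$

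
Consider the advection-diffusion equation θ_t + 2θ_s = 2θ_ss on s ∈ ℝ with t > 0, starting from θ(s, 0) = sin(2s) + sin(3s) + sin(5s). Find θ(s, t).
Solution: Moving frame: η = s - 2t, σ = t, θ = u(η,σ), so θ_t = u_σ - 2u_η and θ_ss = u_ηη.
Hence θ_t + 2θ_s = u_σ and the PDE becomes the heat equation u_σ = 2u_ηη on η ∈ ℝ.
Initial data: u(η,0) = θ(η,0) = sin(2η) + sin(3η) + sin(5η). Each mode sin(nη) decays as exp(-2n²σ) on ℝ, so u(η,σ) = Σ c_n exp(-2n²σ) sin(nη) with c_2=1, c_3=1, c_5=1: u(η,σ) = exp(-8σ)sin(2η) + exp(-18σ)sin(3η) + exp(-50σ)sin(5η).
Substituting back: θ(s,t) = u(s - 2t, t).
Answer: θ(s, t) = exp(-8t)sin(2s - 4t) + exp(-18t)sin(3s - 6t) + exp(-50t)sin(5s - 10t)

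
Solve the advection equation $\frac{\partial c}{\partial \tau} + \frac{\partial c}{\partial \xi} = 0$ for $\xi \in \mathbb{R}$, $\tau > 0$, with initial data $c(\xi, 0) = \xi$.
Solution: By characteristics ($d\xi/d\tau = 1$), $c(\xi,\tau) = f(\xi - \tau)$ with $f = c( \cdot , 0)$.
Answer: $c(\xi, \tau) = - \tau + \xi$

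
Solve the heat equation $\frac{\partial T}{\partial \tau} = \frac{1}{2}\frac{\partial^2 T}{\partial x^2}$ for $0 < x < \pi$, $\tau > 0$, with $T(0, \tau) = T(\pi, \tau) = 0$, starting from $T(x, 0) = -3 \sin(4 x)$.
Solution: Separating variables: $T = \sum c_n e^{-n^2\tau/2} \sin(nx)$. From $T(x,0) = -3 \sin(4 x)$: $c_4=-3$.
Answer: $T(x, \tau) = -3 e^{-8 \tau} \sin(4 x)$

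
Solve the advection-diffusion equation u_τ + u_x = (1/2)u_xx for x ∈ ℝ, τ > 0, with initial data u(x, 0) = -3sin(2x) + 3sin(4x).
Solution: Change to a moving frame: let η = x - τ, σ = τ and write u(x,τ) = w(η,σ).
By the chain rule u_τ = w_σ - w_η, u_x = w_η, u_xx = w_ηη.
Then u_τ + u_x = w_σ: the advection term cancels and the PDE becomes the heat equation w_σ = (1/2)w_ηη on η ∈ ℝ.
Initial data: w(η,0) = u(η,0) = -3sin(2η) + 3sin(4η).
On η ∈ ℝ each mode satisfies (sin(nη))″ = -n² sin(nη), so exp(-n²σ/2) sin(nη) solves the heat equation; by superposition w(η,σ) = Σ c_n exp(-n²σ/2) sin(nη).
Reading off the coefficients: c_2=-3, c_4=3, so w(η,σ) = -3exp(-2σ)sin(2η) + 3exp(-8σ)sin(4η).
Substituting back η = x - τ, σ = τ: u(x,τ) = w(x - τ, τ).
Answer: u(x, τ) = -3exp(-2τ)sin(2x - 2τ) + 3exp(-8τ)sin(4x - 4τ)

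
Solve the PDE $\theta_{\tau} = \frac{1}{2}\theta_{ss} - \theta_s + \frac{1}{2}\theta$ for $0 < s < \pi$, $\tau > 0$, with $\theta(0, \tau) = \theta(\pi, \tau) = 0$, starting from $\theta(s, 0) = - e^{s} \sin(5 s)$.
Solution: Substitute $\theta = e^{s}u$.
Then $\theta_s = e^{s}(u_s + u)$, $\theta_{ss} = e^{s}(u_{ss} + 2u_s + u)$, $\theta_{\tau} = e^{s}u_{\tau}$; substituting and dividing by $e^{s}$, the lower-order terms cancel: $u_{\tau} = \frac{1}{2}u_{ss}$ (standard heat equation).
Data for $u$: $u(s,0) = e^{-s}\theta(s,0) = - \sin(5 s)$. The boundary conditions carry over: $u(0,\tau) = u(\pi,\tau) = 0$.
Separating variables: $u = \sum c_n e^{-n^2\tau/2} \sin(ns)$. From $u(s,0) = - \sin(5 s)$: $c_5=-1$.
So $u(s,\tau) = - e^{-25 \tau/2} \sin(5 s)$, and $\theta(s,\tau) = e^{s}u(s,\tau)$.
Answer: $\theta(s, \tau) = - e^{-25 \tau/2} e^{s} \sin(5 s)$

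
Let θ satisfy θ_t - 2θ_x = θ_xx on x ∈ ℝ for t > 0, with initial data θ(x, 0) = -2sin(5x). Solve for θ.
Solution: Change to a moving frame: let η = x + 2t, σ = t and write θ(x,t) = u(η,σ).
By the chain rule θ_t = u_σ + 2u_η, θ_x = u_η, θ_xx = u_ηη.
Then θ_t - 2θ_x = u_σ: the advection term cancels and the PDE becomes the heat equation u_σ = u_ηη on η ∈ ℝ.
Initial data: u(η,0) = θ(η,0) = -2sin(5η).
On η ∈ ℝ each mode satisfies (sin(nη))″ = -n² sin(nη), so exp(-n²σ) sin(nη) solves the heat equation; by superposition u(η,σ) = Σ c_n exp(-n²σ) sin(nη).
Reading off the coefficients: c_5=-2, so u(η,σ) = -2exp(-25σ)sin(5η).
Substituting back η = x + 2t, σ = t: θ(x,t) = u(x + 2t, t).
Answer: θ(x, t) = -2exp(-25t)sin(10t + 5x)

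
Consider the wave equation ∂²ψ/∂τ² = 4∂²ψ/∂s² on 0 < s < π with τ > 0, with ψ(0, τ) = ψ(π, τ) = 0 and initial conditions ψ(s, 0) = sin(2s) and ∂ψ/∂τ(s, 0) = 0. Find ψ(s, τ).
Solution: Using separation of variables ψ = X(s)T(τ):
Eigenfunctions: sin(ns), n = 1, 2, 3, ...
General solution: ψ(s, τ) = Σ [A_n cos(2n τ) + B_n sin(2n τ)] sin(ns)
From ψ(s,0) = sin(2s): A_2=1. From ψ_τ(s,0) = 0: all B_n = 0.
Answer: ψ(s, τ) = sin(2s)cos(4τ)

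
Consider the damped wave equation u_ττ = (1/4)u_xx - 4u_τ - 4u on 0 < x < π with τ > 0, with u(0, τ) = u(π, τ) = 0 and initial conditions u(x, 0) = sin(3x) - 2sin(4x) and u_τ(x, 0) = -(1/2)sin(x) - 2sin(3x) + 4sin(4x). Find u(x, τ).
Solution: Substitute u = exp(-2τ)w.
Then u_τ = exp(-2τ)(w_τ - 2w), u_ττ = exp(-2τ)(w_ττ - 4w_τ + 4w), u_xx = exp(-2τ)w_xx; substituting and dividing by exp(-2τ), the lower-order terms cancel: w_ττ = (1/4)w_xx (standard wave equation).
Data for w: w(x,0) = u(x,0) = sin(3x) - 2sin(4x); w_τ(x,0) = u_τ(x,0) + 2u(x,0) = -(1/2)sin(x). The boundary conditions carry over: w(0,τ) = w(π,τ) = 0.
Separating variables: w = Σ [A_n cos(ω_n τ) + B_n sin(ω_n τ)] sin(nx), ω_n = n/2. From ICs (B_n = velocity coefficient / ω_n): A_3=1, A_4=-2, B_1=-1.
So w(x,τ) = -sin(x)sin(τ/2) + sin(3x)cos(3τ/2) - 2sin(4x)cos(2τ), and u(x,τ) = exp(-2τ)w(x,τ).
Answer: u(x, τ) = -exp(-2τ)sin(x)sin(τ/2) + exp(-2τ)sin(3x)cos(3τ/2) - 2exp(-2τ)sin(4x)cos(2τ)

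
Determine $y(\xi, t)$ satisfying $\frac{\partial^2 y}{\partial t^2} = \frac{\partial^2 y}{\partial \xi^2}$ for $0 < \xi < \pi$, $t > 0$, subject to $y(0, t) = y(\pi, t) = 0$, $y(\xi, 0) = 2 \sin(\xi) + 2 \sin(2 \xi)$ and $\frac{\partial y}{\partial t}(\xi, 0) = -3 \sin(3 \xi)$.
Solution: Using separation of variables $y = X(\xi)T(t)$:
Eigenfunctions: $\sin(n\xi)$, $n = 1, 2, 3, \ldots$
General solution: $y(\xi, t) = \sum [A_n \cos(n t) + B_n \sin(n t)] \sin(n\xi)$
From $y(\xi,0) = 2 \sin(\xi) + 2 \sin(2 \xi)$: $A_1=2, A_2=2$. From $y_t(\xi,0) = -3 \sin(3 \xi)$, using $y_t(\xi,0) = \sum \omega_n B_n \sin(n\xi)$ with $\omega_n = n$: $B_3 = (-3)/3 = -1$.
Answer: $y(\xi, t) = 2 \sin(\xi) \cos(t) + 2 \sin(2 \xi) \cos(2 t) -  \sin(3 \xi) \sin(3 t)$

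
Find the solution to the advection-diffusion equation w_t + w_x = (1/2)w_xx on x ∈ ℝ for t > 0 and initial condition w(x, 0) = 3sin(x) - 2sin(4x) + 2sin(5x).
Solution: Moving frame: η = x - t, σ = t, w = u(η,σ), so w_t = u_σ - u_η and w_xx = u_ηη.
Hence w_t + w_x = u_σ and the PDE becomes the heat equation u_σ = (1/2)u_ηη on η ∈ ℝ.
Initial data: u(η,0) = w(η,0) = 3sin(η) - 2sin(4η) + 2sin(5η). Each mode sin(nη) decays as exp(-n²σ/2) on ℝ, so u(η,σ) = Σ c_n exp(-n²σ/2) sin(nη) with c_1=3, c_4=-2, c_5=2: u(η,σ) = -2exp(-8σ)sin(4η) + 3exp(-σ/2)sin(η) + 2exp(-25σ/2)sin(5η).
Substituting back: w(x,t) = u(x - t, t).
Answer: w(x, t) = 2exp(-8t)sin(4t - 4x) - 3exp(-t/2)sin(t - x) - 2exp(-25t/2)sin(5t - 5x)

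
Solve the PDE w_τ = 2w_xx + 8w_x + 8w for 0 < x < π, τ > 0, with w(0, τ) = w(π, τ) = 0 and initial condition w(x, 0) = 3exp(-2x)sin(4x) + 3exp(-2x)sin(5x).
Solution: Substitute w = exp(-2x)u, i.e. u = exp(2x)w.
By the product rule, w_x = exp(-2x)(u_x - 2u), w_xx = exp(-2x)(u_xx - 4u_x + 4u), w_τ = exp(-2x)u_τ.
Substituting into the PDE and dividing by exp(-2x): u_τ = 2(u_xx - 4u_x + 4u) + 8(u_x - 2u) + 8u.
The lower-order terms cancel, leaving the standard heat equation u_τ = 2u_xx.
Initial data for u: u(x,0) = exp(2x)w(x,0) = 3sin(4x) + 3sin(5x). The boundary conditions carry over: u(0,τ) = u(π,τ) = 0.
Solve for u:
  Using separation of variables u = X(x)T(τ):
  Eigenfunctions: sin(nx), n = 1, 2, 3, ...
  General solution: u(x, τ) = Σ c_n sin(nx) exp(-2n² τ)
  Matching u(x,0) = 3sin(4x) + 3sin(5x) term by term: c_4=3, c_5=3.
Hence u(x,τ) = 3exp(-32τ)sin(4x) + 3exp(-50τ)sin(5x).
Transform back: w(x,τ) = exp(-2x)u(x,τ).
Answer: w(x, τ) = 3exp(-2x)exp(-32τ)sin(4x) + 3exp(-2x)exp(-50τ)sin(5x)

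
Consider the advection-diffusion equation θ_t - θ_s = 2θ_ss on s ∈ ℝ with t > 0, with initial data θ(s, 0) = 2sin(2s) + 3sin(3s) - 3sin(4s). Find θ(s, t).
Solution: Change to a moving frame: let η = s + t, σ = t and write θ(s,t) = u(η,σ).
By the chain rule θ_t = u_σ + u_η, θ_s = u_η, θ_ss = u_ηη.
Then θ_t - θ_s = u_σ: the advection term cancels and the PDE becomes the heat equation u_σ = 2u_ηη on η ∈ ℝ.
Initial data: u(η,0) = θ(η,0) = 2sin(2η) + 3sin(3η) - 3sin(4η).
On η ∈ ℝ each mode satisfies (sin(nη))″ = -n² sin(nη), so exp(-2n²σ) sin(nη) solves the heat equation; by superposition u(η,σ) = Σ c_n exp(-2n²σ) sin(nη).
Reading off the coefficients: c_2=2, c_3=3, c_4=-3, so u(η,σ) = 2exp(-8σ)sin(2η) + 3exp(-18σ)sin(3η) - 3exp(-32σ)sin(4η).
Substituting back η = s + t, σ = t: θ(s,t) = u(s + t, t).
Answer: θ(s, t) = 2exp(-8t)sin(2s + 2t) + 3exp(-18t)sin(3s + 3t) - 3exp(-32t)sin(4s + 4t)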